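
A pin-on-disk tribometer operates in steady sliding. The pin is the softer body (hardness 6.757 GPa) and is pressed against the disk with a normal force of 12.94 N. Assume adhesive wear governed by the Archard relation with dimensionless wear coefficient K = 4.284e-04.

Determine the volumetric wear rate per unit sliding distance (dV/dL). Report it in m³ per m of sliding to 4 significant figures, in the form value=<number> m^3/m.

value=8.204e-13 m^3/m

Intermediates are printed rounded — every step keeps full float precision. Rounded just once: four significant digits.
Convert: Hardness H = 6.757 GPa = 6.757e+09 Pa.
In SI base units, W = 12.94 N, H = 6.757e+09 Pa, K = 4.284e-04.
Rate of wear dV/dL = K·W/H (no L dependence): 4.284e-04 · 12.94 / 6.757e+09 = 8.204e-13 m³/m.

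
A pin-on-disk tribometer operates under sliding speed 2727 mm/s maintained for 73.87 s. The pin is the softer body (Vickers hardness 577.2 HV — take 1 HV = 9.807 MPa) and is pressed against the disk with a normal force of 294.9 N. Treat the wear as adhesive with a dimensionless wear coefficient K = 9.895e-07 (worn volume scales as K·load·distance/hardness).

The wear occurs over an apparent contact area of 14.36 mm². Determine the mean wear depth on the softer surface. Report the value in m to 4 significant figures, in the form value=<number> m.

The algebra runs at full precision. Intermediates appear rounded — rounded just once, at 4 significant digits.
Sliding speed v = 2727 mm/s = 2.727 m/s. Total distance L = v·t = 2.727 m/s × 73.87 s = 201.4 m.
Hardness H = 577.2 HV × 9.807 MPa/HV = 5661 MPa = 5.661e+09 Pa.
Contact area A = 14.36 mm² = 1.436e-05 m².
Collected in SI base units: W = 294.9 N, H = 5.661e+09 Pa, K = 9.895e-07.
Wear volume V = K·W·L/H = 9.895e-07 · 294.9 · 201.4 / 5.661e+09 = 1.038e-11 m³.
Depth of wear h = V/A = 1.038e-11 / 1.436e-05 = 7.231e-07 m.

value=7.231e-07 m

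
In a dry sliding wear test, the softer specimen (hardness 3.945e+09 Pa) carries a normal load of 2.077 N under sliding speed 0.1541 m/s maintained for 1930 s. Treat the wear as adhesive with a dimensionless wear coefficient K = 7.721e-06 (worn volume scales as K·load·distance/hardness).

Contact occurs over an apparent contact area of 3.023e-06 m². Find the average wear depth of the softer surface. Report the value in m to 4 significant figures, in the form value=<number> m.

The algebra runs at full float precision; intermediates appear rounded — a single final rounding: four significant figures.
Convert: Sliding distance L = v·t = 0.1541 m/s × 1930 s = 297.4 m.
In SI base units, W = 2.077 N, H = 3.945e+09 Pa, K = 7.721e-06.
Apply Archard: V = K·W·L/H = 7.721e-06 · 2.077 · 297.4 / 3.945e+09 = 1.209e-12 m³.
Wear depth h = V/A = 1.209e-12 / 3.023e-06 = 3.999e-07 m.

value=3.999e-07 m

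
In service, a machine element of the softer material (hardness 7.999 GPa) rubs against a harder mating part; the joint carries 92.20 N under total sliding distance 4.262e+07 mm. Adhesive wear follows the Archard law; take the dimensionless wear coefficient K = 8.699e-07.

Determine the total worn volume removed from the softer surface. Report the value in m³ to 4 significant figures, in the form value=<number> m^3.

Intermediates are displayed rounded; all arithmetic runs at full precision — rounded once at the end to four significant digits.
Convert: Sliding distance L = 4.262e+07 mm = 4.262e+04 m.
Convert: Hardness H = 7.999 GPa = 7.999e+09 Pa.
Expressed in SI base units: W = 92.20 N, H = 7.999e+09 Pa, K = 8.699e-07.
Worn volume V = K·W·L/H = 8.699e-07 · 92.20 · 4.262e+04 / 7.999e+09 = 4.273e-10 m³.

value=4.273e-10 m^3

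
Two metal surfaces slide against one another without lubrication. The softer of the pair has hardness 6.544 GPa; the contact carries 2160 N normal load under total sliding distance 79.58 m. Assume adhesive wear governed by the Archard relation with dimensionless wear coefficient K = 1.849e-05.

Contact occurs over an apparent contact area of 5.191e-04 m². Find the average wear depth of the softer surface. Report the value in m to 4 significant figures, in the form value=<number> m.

value=9.356e-07 m

Intermediate values are printed rounded. The algebra runs at full float precision — rounded just once: 4 significant digits.
Hardness H = 6.544 GPa = 6.544e+09 Pa.
Collected in SI base units: W = 2160 N, H = 6.544e+09 Pa, K = 1.849e-05.
By Archard's law, V = K·W·L/H = 1.849e-05 · 2160 · 79.58 / 6.544e+09 = 4.857e-10 m³.
Depth h = V/A = 4.857e-10 / 5.191e-04 = 9.356e-07 m.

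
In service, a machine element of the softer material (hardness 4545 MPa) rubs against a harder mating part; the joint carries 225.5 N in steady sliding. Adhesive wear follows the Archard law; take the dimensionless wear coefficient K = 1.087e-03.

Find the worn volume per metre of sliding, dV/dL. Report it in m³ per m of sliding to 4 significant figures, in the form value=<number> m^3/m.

value=5.393e-11 m^3/m

Intermediate values are shown rounded; all arithmetic holds exact precision — rounded just once to 4 significant digits.
Convert: Hardness H = 4545 MPa = 4.545e+09 Pa.
Working in SI base units: W = 225.5 N, H = 4.545e+09 Pa, K = 1.087e-03.
Wear rate dV/dL = K·W/H (no L dependence): 1.087e-03 · 225.5 / 4.545e+09 = 5.393e-11 m³/m.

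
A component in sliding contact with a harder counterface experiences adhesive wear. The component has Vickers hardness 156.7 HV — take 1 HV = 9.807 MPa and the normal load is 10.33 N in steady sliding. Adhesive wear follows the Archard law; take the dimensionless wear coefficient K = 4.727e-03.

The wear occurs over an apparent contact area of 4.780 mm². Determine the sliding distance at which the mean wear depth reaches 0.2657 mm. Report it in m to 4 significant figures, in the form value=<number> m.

value=39.97 m

Every step holds full precision, and intermediate values appear rounded. Rounded once at the end: 4 significant figures.
Hardness H = 156.7 HV × 9.807 MPa/HV = 1537 MPa = 1.537e+09 Pa.
Contact area A = 4.780 mm² = 4.780e-06 m².
Depth limit h_lim = 0.2657 mm = 2.657e-04 m.
As SI base values: W = 10.33 N, H = 1.537e+09 Pa, K = 4.727e-03.
Allowed volume V_lim = h_lim·A = 2.657e-04 · 4.780e-06 = 1.270e-09 m³.
Inverting, life L = V_lim·H/(K·W) = 1.270e-09 · 1.537e+09 / (4.727e-03 · 10.33) = 39.97 m.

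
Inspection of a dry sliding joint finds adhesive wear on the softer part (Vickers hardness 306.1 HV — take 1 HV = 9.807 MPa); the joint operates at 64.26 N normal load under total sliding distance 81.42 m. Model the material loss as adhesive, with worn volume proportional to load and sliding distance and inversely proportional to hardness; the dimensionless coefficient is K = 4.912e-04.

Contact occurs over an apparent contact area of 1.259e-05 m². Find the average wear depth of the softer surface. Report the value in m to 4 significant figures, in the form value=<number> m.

Each operation maintains full float precision; intermediate values are shown rounded, and a single final rounding, at 4 significant digits.
Hardness H = 306.1 HV × 9.807 MPa/HV = 3002 MPa = 3.002e+09 Pa.
Expressed in SI base units: W = 64.26 N, H = 3.002e+09 Pa, K = 4.912e-04.
Volume removed: V = K·W·L/H = 4.912e-04 · 64.26 · 81.42 / 3.002e+09 = 8.561e-10 m³.
Mean depth h = V/A = 8.561e-10 / 1.259e-05 = 6.800e-05 m.

value=6.800e-05 m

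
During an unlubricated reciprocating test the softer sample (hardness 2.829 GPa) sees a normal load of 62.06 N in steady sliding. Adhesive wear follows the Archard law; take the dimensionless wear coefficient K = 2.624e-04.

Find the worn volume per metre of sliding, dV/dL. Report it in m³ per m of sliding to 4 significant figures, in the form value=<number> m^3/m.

Every step holds exact precision. Intermediates are shown rounded, and one final rounding, at four significant digits.
Hardness H = 2.829 GPa = 2.829e+09 Pa.
In SI base units: W = 62.06 N, H = 2.829e+09 Pa, K = 2.624e-04.
Rate of wear dV/dL = K·W/H (no L dependence): 2.624e-04 · 62.06 / 2.829e+09 = 5.756e-12 m³/m.

value=5.756e-12 m^3/m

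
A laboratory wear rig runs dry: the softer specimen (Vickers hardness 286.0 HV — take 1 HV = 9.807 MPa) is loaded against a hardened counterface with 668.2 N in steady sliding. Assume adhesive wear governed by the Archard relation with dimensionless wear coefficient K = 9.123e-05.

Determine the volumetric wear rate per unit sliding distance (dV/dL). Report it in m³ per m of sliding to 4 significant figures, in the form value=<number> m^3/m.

value=2.173e-11 m^3/m

Each operation carries full float precision. Printed values are rounded. Rounded just once to 4 significant figures.
Convert: Hardness H = 286.0 HV × 9.807 MPa/HV = 2805 MPa = 2.805e+09 Pa.
SI base units throughout: W = 668.2 N, H = 2.805e+09 Pa, K = 9.123e-05.
Wear rate dV/dL = K·W/H (independent of L): 9.123e-05 · 668.2 / 2.805e+09 = 2.173e-11 m³/m.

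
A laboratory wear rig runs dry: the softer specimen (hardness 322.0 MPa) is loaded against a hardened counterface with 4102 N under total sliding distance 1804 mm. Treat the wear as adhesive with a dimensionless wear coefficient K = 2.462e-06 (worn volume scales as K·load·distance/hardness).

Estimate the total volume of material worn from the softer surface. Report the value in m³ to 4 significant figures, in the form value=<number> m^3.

value=5.658e-11 m^3

Every step keeps full precision; intermediate values appear rounded. Rounded just once, at 4 significant figures.
Convert: Sliding distance L = 1804 mm = 1.804 m.
Convert: Hardness H = 322.0 MPa = 3.220e+08 Pa.
Expressed in SI base units: W = 4102 N, H = 3.220e+08 Pa, K = 2.462e-06.
By Archard's law, V = K·W·L/H = 2.462e-06 · 4102 · 1.804 / 3.220e+08 = 5.658e-11 m³.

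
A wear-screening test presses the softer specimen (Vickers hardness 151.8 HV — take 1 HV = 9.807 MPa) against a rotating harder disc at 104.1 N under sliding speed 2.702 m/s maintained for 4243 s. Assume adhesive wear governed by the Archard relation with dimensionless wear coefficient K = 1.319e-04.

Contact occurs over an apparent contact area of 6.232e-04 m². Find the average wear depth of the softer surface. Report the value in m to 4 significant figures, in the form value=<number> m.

The intermediates are printed rounded. The algebra maintains full precision; one final rounding, at 4 significant figures.
Sliding distance L = v·t = 2.702 m/s × 4243 s = 1.146e+04 m.
Hardness H = 151.8 HV × 9.807 MPa/HV = 1489 MPa = 1.489e+09 Pa.
SI base units throughout: W = 104.1 N, H = 1.489e+09 Pa, K = 1.319e-04.
Archard volume V = K·W·L/H = 1.319e-04 · 104.1 · 1.146e+04 / 1.489e+09 = 1.057e-07 m³.
Mean depth h = V/A = 1.057e-07 / 6.232e-04 = 1.697e-04 m.

value=1.697e-04 m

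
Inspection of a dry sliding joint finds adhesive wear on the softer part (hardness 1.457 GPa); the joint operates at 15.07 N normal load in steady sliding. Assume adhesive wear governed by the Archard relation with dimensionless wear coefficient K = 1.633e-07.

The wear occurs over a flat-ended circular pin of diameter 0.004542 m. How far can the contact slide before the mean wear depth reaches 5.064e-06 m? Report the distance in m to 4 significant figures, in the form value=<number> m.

value=4.858e+04 m

Intermediate values are shown rounded. All arithmetic carries full precision. Rounded once at the end, at four significant figures.
Convert: Hardness H = 1.457 GPa = 1.457e+09 Pa.
Convert: Contact area A = π·d²/4 = π·(0.004542 m)²/4 = 1.620e-05 m².
SI base units throughout: W = 15.07 N, H = 1.457e+09 Pa, K = 1.633e-07.
Limit volume V_lim = h_lim·A = 5.064e-06 · 1.620e-05 = 8.205e-11 m³.
Life L = V_lim·H/(K·W) = 8.205e-11 · 1.457e+09 / (1.633e-07 · 15.07) = 4.858e+04 m.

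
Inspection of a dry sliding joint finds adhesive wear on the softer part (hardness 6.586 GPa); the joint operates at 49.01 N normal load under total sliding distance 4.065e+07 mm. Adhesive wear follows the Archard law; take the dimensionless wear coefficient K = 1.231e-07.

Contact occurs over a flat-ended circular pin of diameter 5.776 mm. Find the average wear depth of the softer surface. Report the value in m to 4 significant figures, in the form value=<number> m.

value=1.421e-06 m

The intermediates appear rounded; the algebra carries full precision — rounded just once: 4 significant digits.
Convert: Distance L = 4.065e+07 mm = 4.065e+04 m.
Convert: Hardness H = 6.586 GPa = 6.586e+09 Pa.
Convert: Pin diameter d = 5.776 mm = 0.005776 m. Contact area A = π·d²/4 = π·(0.005776 m)²/4 = 2.620e-05 m².
As SI base values: W = 49.01 N, H = 6.586e+09 Pa, K = 1.231e-07.
Wear volume V = K·W·L/H = 1.231e-07 · 49.01 · 4.065e+04 / 6.586e+09 = 3.724e-11 m³.
Mean depth h = V/A = 3.724e-11 / 2.620e-05 = 1.421e-06 m.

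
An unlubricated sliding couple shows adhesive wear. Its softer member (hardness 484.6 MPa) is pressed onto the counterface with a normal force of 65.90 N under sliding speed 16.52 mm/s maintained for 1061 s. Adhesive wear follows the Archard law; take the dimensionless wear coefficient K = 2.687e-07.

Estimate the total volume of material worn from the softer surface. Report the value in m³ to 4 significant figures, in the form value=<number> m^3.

value=6.405e-13 m^3

The intermediates appear rounded — the computation keeps full float precision. Rounded just once to 4 significant figures.
Sliding speed v = 16.52 mm/s = 0.01652 m/s. Sliding distance L = v·t = 0.01652 m/s × 1061 s = 17.53 m.
Hardness H = 484.6 MPa = 4.846e+08 Pa.
Working in SI base units: W = 65.90 N, H = 4.846e+08 Pa, K = 2.687e-07.
Wear volume V = K·W·L/H = 2.687e-07 · 65.90 · 17.53 / 4.846e+08 = 6.405e-13 m³.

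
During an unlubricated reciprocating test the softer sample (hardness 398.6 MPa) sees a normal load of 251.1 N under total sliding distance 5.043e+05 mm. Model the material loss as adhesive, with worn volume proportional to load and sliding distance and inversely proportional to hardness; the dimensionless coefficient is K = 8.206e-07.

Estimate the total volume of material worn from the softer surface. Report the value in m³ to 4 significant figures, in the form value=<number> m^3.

value=2.607e-10 m^3

Intermediate values are shown rounded, and each operation keeps exact precision, and rounded once at the end, at 4 significant digits.
Distance L = 5.043e+05 mm = 504.3 m.
Hardness H = 398.6 MPa = 3.986e+08 Pa.
Collected in SI base units: W = 251.1 N, H = 3.986e+08 Pa, K = 8.206e-07.
Wear volume V = K·W·L/H = 8.206e-07 · 251.1 · 504.3 / 3.986e+08 = 2.607e-10 m³.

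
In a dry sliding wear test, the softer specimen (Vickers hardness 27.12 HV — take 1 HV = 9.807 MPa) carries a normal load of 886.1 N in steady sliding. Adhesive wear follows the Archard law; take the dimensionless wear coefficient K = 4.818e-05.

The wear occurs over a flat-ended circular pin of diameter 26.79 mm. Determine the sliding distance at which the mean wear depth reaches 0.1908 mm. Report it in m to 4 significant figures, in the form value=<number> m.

value=670.0 m

Quoted intermediates are rounded. All arithmetic runs at exact precision, and a lone final rounding to four significant figures.
Convert: Hardness H = 27.12 HV × 9.807 MPa/HV = 266.0 MPa = 2.660e+08 Pa.
Convert: Pin diameter d = 26.79 mm = 0.02679 m. Contact area A = π·d²/4 = π·(0.02679 m)²/4 = 5.637e-04 m².
Convert: Depth limit h_lim = 0.1908 mm = 1.908e-04 m.
As SI base values: W = 886.1 N, H = 2.660e+08 Pa, K = 4.818e-05.
Volume at the limit: V_lim = h_lim·A = 1.908e-04 · 5.637e-04 = 1.076e-07 m³.
So the life L = V_lim·H/(K·W) = 1.076e-07 · 2.660e+08 / (4.818e-05 · 886.1) = 670.0 m.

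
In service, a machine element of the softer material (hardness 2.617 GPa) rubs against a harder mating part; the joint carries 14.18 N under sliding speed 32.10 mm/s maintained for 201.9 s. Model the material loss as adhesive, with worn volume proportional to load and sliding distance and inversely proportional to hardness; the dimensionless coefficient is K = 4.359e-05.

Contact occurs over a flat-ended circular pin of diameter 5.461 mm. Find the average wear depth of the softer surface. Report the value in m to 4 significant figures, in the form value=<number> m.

value=6.535e-08 m

The intermediates are shown rounded. Each operation runs at full float precision; rounded just once, at four significant digits.
Convert: Sliding speed v = 32.10 mm/s = 0.03210 m/s. Path length L = v·t = 0.03210 m/s × 201.9 s = 6.481 m.
Convert: Hardness H = 2.617 GPa = 2.617e+09 Pa.
Convert: Pin diameter d = 5.461 mm = 0.005461 m. Contact area A = π·d²/4 = π·(0.005461 m)²/4 = 2.342e-05 m².
In SI base units: W = 14.18 N, H = 2.617e+09 Pa, K = 4.359e-05.
Wear volume V = K·W·L/H = 4.359e-05 · 14.18 · 6.481 / 2.617e+09 = 1.531e-12 m³.
Mean depth h = V/A = 1.531e-12 / 2.342e-05 = 6.535e-08 m.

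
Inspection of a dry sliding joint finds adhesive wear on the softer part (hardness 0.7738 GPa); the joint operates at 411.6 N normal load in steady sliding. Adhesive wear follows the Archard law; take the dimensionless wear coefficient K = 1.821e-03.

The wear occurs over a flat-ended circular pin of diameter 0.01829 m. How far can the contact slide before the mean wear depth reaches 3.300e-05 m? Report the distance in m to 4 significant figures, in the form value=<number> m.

The intermediates are shown rounded. All working math runs at exact precision; a single final rounding, at four significant figures.
Hardness H = 0.7738 GPa = 7.738e+08 Pa.
Contact area A = π·d²/4 = π·(0.01829 m)²/4 = 2.627e-04 m².
In SI base units, W = 411.6 N, H = 7.738e+08 Pa, K = 1.821e-03.
Volume at the limit: V_lim = h_lim·A = 3.300e-05 · 2.627e-04 = 8.670e-09 m³.
Sliding life L = V_lim·H/(K·W) = 8.670e-09 · 7.738e+08 / (1.821e-03 · 411.6) = 8.951 m.

value=8.951 m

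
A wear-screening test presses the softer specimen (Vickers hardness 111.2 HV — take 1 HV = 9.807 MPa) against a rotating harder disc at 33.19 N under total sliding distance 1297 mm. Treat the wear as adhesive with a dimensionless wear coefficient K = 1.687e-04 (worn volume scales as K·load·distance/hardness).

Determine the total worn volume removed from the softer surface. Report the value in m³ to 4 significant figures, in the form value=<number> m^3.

The intermediates are printed rounded — the computation keeps full float precision. Rounded just once to four significant digits.
Sliding distance L = 1297 mm = 1.297 m.
Hardness H = 111.2 HV × 9.807 MPa/HV = 1091 MPa = 1.091e+09 Pa.
Expressed in SI base units: W = 33.19 N, H = 1.091e+09 Pa, K = 1.687e-04.
Archard volume V = K·W·L/H = 1.687e-04 · 33.19 · 1.297 / 1.091e+09 = 6.659e-12 m³.

value=6.659e-12 m^3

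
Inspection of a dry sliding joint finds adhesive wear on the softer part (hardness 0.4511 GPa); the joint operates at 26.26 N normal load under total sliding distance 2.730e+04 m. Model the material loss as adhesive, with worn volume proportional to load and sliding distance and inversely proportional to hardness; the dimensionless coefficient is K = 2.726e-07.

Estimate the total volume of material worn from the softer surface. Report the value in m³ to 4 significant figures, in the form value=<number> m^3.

value=4.332e-10 m^3

Shown intermediates are rounded — each operation keeps full float precision; a single final rounding: 4 significant figures.
Hardness H = 0.4511 GPa = 4.511e+08 Pa.
In SI base units, W = 26.26 N, H = 4.511e+08 Pa, K = 2.726e-07.
Archard relation: V = K·W·L/H = 2.726e-07 · 26.26 · 2.730e+04 / 4.511e+08 = 4.332e-10 m³.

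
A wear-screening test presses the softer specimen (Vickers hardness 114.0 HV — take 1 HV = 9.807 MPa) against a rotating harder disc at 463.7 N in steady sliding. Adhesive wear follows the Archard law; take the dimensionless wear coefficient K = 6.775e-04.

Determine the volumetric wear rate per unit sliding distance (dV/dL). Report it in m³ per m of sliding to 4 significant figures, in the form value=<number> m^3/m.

Displayed values are rounded; each operation runs at full float precision — a single final rounding, at 4 significant figures.
Hardness H = 114.0 HV × 9.807 MPa/HV = 1118 MPa = 1.118e+09 Pa.
As SI base values: W = 463.7 N, H = 1.118e+09 Pa, K = 6.775e-04.
The wear rate dV/dL = K·W/H, per unit distance: 6.775e-04 · 463.7 / 1.118e+09 = 2.810e-10 m³/m.

value=2.810e-10 m^3/m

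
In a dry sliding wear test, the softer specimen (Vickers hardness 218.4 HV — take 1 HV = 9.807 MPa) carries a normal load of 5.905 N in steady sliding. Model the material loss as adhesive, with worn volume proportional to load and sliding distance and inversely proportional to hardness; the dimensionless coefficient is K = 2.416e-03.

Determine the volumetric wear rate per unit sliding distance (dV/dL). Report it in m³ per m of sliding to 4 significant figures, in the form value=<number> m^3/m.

Every step runs at full precision. Intermediates are shown rounded. Rounded once at the end: four significant figures.
Hardness H = 218.4 HV × 9.807 MPa/HV = 2142 MPa = 2.142e+09 Pa.
Working in SI base units: W = 5.905 N, H = 2.142e+09 Pa, K = 2.416e-03.
Sliding wear rate dV/dL = K·W/H, per unit distance: 2.416e-03 · 5.905 / 2.142e+09 = 6.661e-12 m³/m.

value=6.661e-12 m^3/m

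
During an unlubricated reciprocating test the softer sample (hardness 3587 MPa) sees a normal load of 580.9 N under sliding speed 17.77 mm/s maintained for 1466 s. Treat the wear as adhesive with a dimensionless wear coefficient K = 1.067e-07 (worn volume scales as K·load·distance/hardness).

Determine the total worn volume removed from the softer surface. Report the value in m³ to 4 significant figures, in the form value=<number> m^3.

Intermediates are displayed rounded, and every step maintains full precision. Rounded just once to 4 significant digits.
Sliding speed v = 17.77 mm/s = 0.01777 m/s. Distance covered L = v·t = 0.01777 m/s × 1466 s = 26.05 m.
Hardness H = 3587 MPa = 3.587e+09 Pa.
In SI base units, W = 580.9 N, H = 3.587e+09 Pa, K = 1.067e-07.
Archard volume V = K·W·L/H = 1.067e-07 · 580.9 · 26.05 / 3.587e+09 = 4.501e-13 m³.

value=4.501e-13 m^3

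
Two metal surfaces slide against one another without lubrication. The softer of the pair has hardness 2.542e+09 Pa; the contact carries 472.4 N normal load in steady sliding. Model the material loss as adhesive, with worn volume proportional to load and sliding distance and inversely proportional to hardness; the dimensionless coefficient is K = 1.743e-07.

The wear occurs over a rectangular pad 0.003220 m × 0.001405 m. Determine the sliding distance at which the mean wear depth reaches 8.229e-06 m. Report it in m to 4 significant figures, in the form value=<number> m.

value=1149 m

Each operation maintains full float precision, and intermediate values are shown rounded — one last rounding: four significant figures.
Contact area A = 0.003220 m × 0.001405 m = 4.524e-06 m².
As SI base values: W = 472.4 N, H = 2.542e+09 Pa, K = 1.743e-07.
Volume at the limit: V_lim = h_lim·A = 8.229e-06 · 4.524e-06 = 3.723e-11 m³.
Inverting, life L = V_lim·H/(K·W) = 3.723e-11 · 2.542e+09 / (1.743e-07 · 472.4) = 1149 m.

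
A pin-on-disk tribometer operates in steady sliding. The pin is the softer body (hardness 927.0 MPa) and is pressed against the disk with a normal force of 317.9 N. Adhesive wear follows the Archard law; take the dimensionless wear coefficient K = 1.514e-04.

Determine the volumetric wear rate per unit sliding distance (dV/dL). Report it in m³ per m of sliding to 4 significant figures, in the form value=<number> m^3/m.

Each operation holds full precision — the intermediates are displayed rounded, and one final rounding to four significant figures.
Convert: Hardness H = 927.0 MPa = 9.270e+08 Pa.
SI base units throughout: W = 317.9 N, H = 9.270e+08 Pa, K = 1.514e-04.
Rate of wear dV/dL = K·W/H — distance-free: 1.514e-04 · 317.9 / 9.270e+08 = 5.192e-11 m³/m.

value=5.192e-11 m^3/m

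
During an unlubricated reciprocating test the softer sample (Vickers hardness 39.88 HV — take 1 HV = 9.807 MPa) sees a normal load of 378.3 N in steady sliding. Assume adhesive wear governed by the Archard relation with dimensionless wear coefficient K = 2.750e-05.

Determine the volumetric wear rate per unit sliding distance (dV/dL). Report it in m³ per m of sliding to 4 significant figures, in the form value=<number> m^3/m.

All working math keeps full precision — intermediates are displayed rounded, and a single final rounding, at 4 significant figures.
Hardness H = 39.88 HV × 9.807 MPa/HV = 391.1 MPa = 3.911e+08 Pa.
As SI base values: W = 378.3 N, H = 3.911e+08 Pa, K = 2.750e-05.
Volumetric rate dV/dL = K·W/H (independent of L): 2.750e-05 · 378.3 / 3.911e+08 = 2.660e-11 m³/m.

value=2.660e-11 m^3/m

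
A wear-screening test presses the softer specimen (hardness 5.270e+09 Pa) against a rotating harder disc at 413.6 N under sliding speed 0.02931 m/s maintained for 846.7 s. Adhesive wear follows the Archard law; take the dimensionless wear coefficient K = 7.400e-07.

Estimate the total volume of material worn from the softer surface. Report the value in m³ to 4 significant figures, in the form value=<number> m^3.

value=1.441e-12 m^3

The intermediates are displayed rounded; all working math holds full precision; rounded once at the end: four significant digits.
Sliding distance L = v·t = 0.02931 m/s × 846.7 s = 24.82 m.
Restated in SI base units: W = 413.6 N, H = 5.270e+09 Pa, K = 7.400e-07.
Archard relation: V = K·W·L/H = 7.400e-07 · 413.6 · 24.82 / 5.270e+09 = 1.441e-12 m³.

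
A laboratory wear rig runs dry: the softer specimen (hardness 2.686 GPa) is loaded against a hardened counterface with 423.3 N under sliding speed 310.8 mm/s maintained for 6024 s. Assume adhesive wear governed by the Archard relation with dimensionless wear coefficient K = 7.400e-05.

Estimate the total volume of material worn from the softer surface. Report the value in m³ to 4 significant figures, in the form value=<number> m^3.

value=2.183e-08 m^3

Intermediate values are shown rounded. Each operation runs at full float precision. Rounded just once, at 4 significant figures.
Sliding speed v = 310.8 mm/s = 0.3108 m/s. Distance L = v·t = 0.3108 m/s × 6024 s = 1872 m.
Hardness H = 2.686 GPa = 2.686e+09 Pa.
Restated in SI base units: W = 423.3 N, H = 2.686e+09 Pa, K = 7.400e-05.
Volume removed: V = K·W·L/H = 7.400e-05 · 423.3 · 1872 / 2.686e+09 = 2.183e-08 m³.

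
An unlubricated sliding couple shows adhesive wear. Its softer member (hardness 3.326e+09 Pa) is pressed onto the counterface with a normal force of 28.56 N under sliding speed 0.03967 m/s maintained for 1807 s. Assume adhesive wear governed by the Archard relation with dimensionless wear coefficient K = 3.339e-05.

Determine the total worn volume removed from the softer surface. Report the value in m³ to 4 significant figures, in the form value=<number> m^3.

value=2.055e-11 m^3

Each operation carries full float precision. Intermediate values are printed rounded, and a single final rounding: four significant figures.
Convert: Total distance L = v·t = 0.03967 m/s × 1807 s = 71.68 m.
Restated in SI base units: W = 28.56 N, H = 3.326e+09 Pa, K = 3.339e-05.
Volume removed: V = K·W·L/H = 3.339e-05 · 28.56 · 71.68 / 3.326e+09 = 2.055e-11 m³.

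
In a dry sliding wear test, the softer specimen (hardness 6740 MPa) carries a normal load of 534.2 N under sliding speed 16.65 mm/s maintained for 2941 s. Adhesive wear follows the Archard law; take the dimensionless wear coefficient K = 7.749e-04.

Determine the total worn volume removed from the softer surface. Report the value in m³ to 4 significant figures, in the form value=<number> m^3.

All working math maintains full precision, and displayed values are rounded. Rounded once at the end to four significant digits.
Convert: Sliding speed v = 16.65 mm/s = 0.01665 m/s. Total distance L = v·t = 0.01665 m/s × 2941 s = 48.97 m.
Convert: Hardness H = 6740 MPa = 6.740e+09 Pa.
Working in SI base units: W = 534.2 N, H = 6.740e+09 Pa, K = 7.749e-04.
Archard volume V = K·W·L/H = 7.749e-04 · 534.2 · 48.97 / 6.740e+09 = 3.007e-09 m³.

value=3.007e-09 m^3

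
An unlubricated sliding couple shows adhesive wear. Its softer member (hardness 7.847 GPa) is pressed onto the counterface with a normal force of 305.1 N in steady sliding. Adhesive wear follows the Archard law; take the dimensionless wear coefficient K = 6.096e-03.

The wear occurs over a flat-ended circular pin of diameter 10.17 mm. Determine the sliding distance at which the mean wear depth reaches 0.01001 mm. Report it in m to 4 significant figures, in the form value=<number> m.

value=3.431 m

The algebra holds exact precision — intermediates are printed rounded. Rounded just once, at four significant digits.
Hardness H = 7.847 GPa = 7.847e+09 Pa.
Pin diameter d = 10.17 mm = 0.01017 m. Contact area A = π·d²/4 = π·(0.01017 m)²/4 = 8.123e-05 m².
Depth limit h_lim = 0.01001 mm = 1.001e-05 m.
Collected in SI base units: W = 305.1 N, H = 7.847e+09 Pa, K = 6.096e-03.
Limit volume V_lim = h_lim·A = 1.001e-05 · 8.123e-05 = 8.131e-10 m³.
Sliding life L = V_lim·H/(K·W) = 8.131e-10 · 7.847e+09 / (6.096e-03 · 305.1) = 3.431 m.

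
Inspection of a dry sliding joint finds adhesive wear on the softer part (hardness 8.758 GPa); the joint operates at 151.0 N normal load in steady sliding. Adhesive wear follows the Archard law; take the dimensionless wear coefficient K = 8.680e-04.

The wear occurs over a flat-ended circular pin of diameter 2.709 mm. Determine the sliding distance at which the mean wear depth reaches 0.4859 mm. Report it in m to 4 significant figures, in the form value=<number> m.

value=187.1 m

The computation keeps full precision — intermediates are printed rounded; a single final rounding: four significant figures.
Convert: Hardness H = 8.758 GPa = 8.758e+09 Pa.
Convert: Pin diameter d = 2.709 mm = 0.002709 m. Contact area A = π·d²/4 = π·(0.002709 m)²/4 = 5.764e-06 m².
Convert: Depth limit h_lim = 0.4859 mm = 4.859e-04 m.
Expressed in SI base units: W = 151.0 N, H = 8.758e+09 Pa, K = 8.680e-04.
Allowed volume V_lim = h_lim·A = 4.859e-04 · 5.764e-06 = 2.801e-09 m³.
Inverting, life L = V_lim·H/(K·W) = 2.801e-09 · 8.758e+09 / (8.680e-04 · 151.0) = 187.1 m.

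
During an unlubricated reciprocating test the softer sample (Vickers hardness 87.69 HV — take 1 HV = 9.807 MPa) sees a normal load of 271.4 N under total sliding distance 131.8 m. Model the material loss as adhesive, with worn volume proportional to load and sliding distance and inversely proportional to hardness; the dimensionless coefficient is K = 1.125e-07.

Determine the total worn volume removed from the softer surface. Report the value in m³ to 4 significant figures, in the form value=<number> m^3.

Every step runs at full precision, and the intermediates are shown rounded; a single final rounding, at four significant figures.
Convert: Hardness H = 87.69 HV × 9.807 MPa/HV = 860.0 MPa = 8.600e+08 Pa.
Expressed in SI base units: W = 271.4 N, H = 8.600e+08 Pa, K = 1.125e-07.
Volume removed: V = K·W·L/H = 1.125e-07 · 271.4 · 131.8 / 8.600e+08 = 4.679e-12 m³.

value=4.679e-12 m^3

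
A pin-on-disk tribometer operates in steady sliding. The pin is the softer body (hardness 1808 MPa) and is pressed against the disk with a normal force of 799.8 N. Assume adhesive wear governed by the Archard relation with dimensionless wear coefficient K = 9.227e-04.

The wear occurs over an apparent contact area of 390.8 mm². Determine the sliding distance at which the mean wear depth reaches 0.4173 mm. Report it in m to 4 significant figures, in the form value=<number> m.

value=399.5 m

Every step runs at full precision. Intermediate values are printed rounded; a lone final rounding: 4 significant figures.
Hardness H = 1808 MPa = 1.808e+09 Pa.
Contact area A = 390.8 mm² = 3.908e-04 m².
Depth limit h_lim = 0.4173 mm = 4.173e-04 m.
Restated in SI base units: W = 799.8 N, H = 1.808e+09 Pa, K = 9.227e-04.
At the depth limit, V_lim = h_lim·A = 4.173e-04 · 3.908e-04 = 1.631e-07 m³.
So the life L = V_lim·H/(K·W) = 1.631e-07 · 1.808e+09 / (9.227e-04 · 799.8) = 399.5 m.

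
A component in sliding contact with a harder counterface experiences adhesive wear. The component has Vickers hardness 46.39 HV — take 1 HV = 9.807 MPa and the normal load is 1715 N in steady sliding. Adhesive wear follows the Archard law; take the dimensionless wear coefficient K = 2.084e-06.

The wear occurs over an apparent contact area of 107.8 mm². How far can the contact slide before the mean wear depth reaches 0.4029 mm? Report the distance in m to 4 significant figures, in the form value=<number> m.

Each operation keeps full float precision, and intermediate values are printed rounded — rounded once at the end to four significant figures.
Convert: Hardness H = 46.39 HV × 9.807 MPa/HV = 454.9 MPa = 4.549e+08 Pa.
Convert: Contact area A = 107.8 mm² = 1.078e-04 m².
Convert: Depth limit h_lim = 0.4029 mm = 4.029e-04 m.
As SI base values: W = 1715 N, H = 4.549e+08 Pa, K = 2.084e-06.
Volume at the limit: V_lim = h_lim·A = 4.029e-04 · 1.078e-04 = 4.343e-08 m³.
Inverting, life L = V_lim·H/(K·W) = 4.343e-08 · 4.549e+08 / (2.084e-06 · 1715) = 5529 m.

value=5529 m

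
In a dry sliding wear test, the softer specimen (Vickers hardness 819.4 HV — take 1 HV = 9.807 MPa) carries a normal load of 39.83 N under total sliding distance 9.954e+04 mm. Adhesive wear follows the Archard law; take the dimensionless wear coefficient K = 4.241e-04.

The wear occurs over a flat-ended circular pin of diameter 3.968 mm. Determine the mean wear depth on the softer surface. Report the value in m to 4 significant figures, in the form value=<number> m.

value=1.692e-05 m

The algebra maintains full float precision; shown intermediates are rounded — rounded once at the end: 4 significant figures.
Path length L = 9.954e+04 mm = 99.54 m.
Hardness H = 819.4 HV × 9.807 MPa/HV = 8036 MPa = 8.036e+09 Pa.
Pin diameter d = 3.968 mm = 0.003968 m. Contact area A = π·d²/4 = π·(0.003968 m)²/4 = 1.237e-05 m².
In SI base units, W = 39.83 N, H = 8.036e+09 Pa, K = 4.241e-04.
Apply Archard: V = K·W·L/H = 4.241e-04 · 39.83 · 99.54 / 8.036e+09 = 2.092e-10 m³.
Depth of wear h = V/A = 2.092e-10 / 1.237e-05 = 1.692e-05 m.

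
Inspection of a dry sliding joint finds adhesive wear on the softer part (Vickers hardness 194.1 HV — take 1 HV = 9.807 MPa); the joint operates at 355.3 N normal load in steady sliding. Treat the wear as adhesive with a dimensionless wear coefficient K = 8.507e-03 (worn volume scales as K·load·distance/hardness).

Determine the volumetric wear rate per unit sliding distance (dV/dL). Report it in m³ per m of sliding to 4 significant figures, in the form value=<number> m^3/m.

value=1.588e-09 m^3/m

The computation carries full float precision; the intermediates are displayed rounded; rounded once at the end, at four significant figures.
Hardness H = 194.1 HV × 9.807 MPa/HV = 1904 MPa = 1.904e+09 Pa.
In SI base units: W = 355.3 N, H = 1.904e+09 Pa, K = 8.507e-03.
Sliding wear rate dV/dL = K·W/H — distance-free: 8.507e-03 · 355.3 / 1.904e+09 = 1.588e-09 m³/m.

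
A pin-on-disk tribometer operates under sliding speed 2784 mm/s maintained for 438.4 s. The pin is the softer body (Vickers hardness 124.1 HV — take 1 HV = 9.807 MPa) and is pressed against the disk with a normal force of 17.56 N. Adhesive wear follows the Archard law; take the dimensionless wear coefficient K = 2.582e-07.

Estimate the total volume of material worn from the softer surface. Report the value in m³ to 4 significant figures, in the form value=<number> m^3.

value=4.547e-12 m^3

The algebra keeps full float precision. Intermediate values appear rounded — a lone final rounding: 4 significant digits.
Sliding speed v = 2784 mm/s = 2.784 m/s. Path length L = v·t = 2.784 m/s × 438.4 s = 1221 m.
Hardness H = 124.1 HV × 9.807 MPa/HV = 1217 MPa = 1.217e+09 Pa.
In SI base units: W = 17.56 N, H = 1.217e+09 Pa, K = 2.582e-07.
The Archard volume V = K·W·L/H = 2.582e-07 · 17.56 · 1221 / 1.217e+09 = 4.547e-12 m³.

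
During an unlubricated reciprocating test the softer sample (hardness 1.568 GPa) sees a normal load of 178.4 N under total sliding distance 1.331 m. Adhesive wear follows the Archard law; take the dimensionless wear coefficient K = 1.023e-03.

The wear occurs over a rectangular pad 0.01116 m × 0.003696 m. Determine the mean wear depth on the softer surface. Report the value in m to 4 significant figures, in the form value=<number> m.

Intermediate values appear rounded, and all working math maintains full precision, and a lone final rounding: four significant digits.
Convert: Hardness H = 1.568 GPa = 1.568e+09 Pa.
Convert: Contact area A = 0.01116 m × 0.003696 m = 4.125e-05 m².
Collected in SI base units: W = 178.4 N, H = 1.568e+09 Pa, K = 1.023e-03.
The Archard volume V = K·W·L/H = 1.023e-03 · 178.4 · 1.331 / 1.568e+09 = 1.549e-10 m³.
Mean depth h = V/A = 1.549e-10 / 4.125e-05 = 3.756e-06 m.

value=3.756e-06 m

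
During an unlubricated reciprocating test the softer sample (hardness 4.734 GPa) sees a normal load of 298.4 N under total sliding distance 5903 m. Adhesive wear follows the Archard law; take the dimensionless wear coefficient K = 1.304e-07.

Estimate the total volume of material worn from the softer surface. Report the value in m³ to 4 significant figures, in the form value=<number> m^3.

Each operation maintains exact precision, and the intermediates are displayed rounded — one final rounding to four significant figures.
Hardness H = 4.734 GPa = 4.734e+09 Pa.
Working in SI base units: W = 298.4 N, H = 4.734e+09 Pa, K = 1.304e-07.
Archard relation: V = K·W·L/H = 1.304e-07 · 298.4 · 5903 / 4.734e+09 = 4.852e-11 m³.

value=4.852e-11 m^3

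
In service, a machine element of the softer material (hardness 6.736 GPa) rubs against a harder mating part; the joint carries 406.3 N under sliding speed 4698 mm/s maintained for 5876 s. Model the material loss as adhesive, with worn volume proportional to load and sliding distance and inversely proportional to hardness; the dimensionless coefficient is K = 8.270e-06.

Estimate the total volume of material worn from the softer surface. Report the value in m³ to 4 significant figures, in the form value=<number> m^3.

The algebra carries full float precision — the intermediates are printed rounded; one final rounding to 4 significant digits.
Sliding speed v = 4698 mm/s = 4.698 m/s. Distance covered L = v·t = 4.698 m/s × 5876 s = 2.761e+04 m.
Hardness H = 6.736 GPa = 6.736e+09 Pa.
Restated in SI base units: W = 406.3 N, H = 6.736e+09 Pa, K = 8.270e-06.
Volume removed: V = K·W·L/H = 8.270e-06 · 406.3 · 2.761e+04 / 6.736e+09 = 1.377e-08 m³.

value=1.377e-08 m^3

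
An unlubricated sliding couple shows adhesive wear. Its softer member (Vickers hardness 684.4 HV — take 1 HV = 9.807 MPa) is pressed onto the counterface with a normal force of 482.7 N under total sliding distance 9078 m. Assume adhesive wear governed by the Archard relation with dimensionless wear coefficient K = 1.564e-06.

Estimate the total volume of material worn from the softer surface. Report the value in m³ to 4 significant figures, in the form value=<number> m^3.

The intermediates appear rounded. Every step carries full float precision. Rounded just once to four significant figures.
Convert: Hardness H = 684.4 HV × 9.807 MPa/HV = 6712 MPa = 6.712e+09 Pa.
Restated in SI base units: W = 482.7 N, H = 6.712e+09 Pa, K = 1.564e-06.
Archard relation: V = K·W·L/H = 1.564e-06 · 482.7 · 9078 / 6.712e+09 = 1.021e-09 m³.

value=1.021e-09 m^3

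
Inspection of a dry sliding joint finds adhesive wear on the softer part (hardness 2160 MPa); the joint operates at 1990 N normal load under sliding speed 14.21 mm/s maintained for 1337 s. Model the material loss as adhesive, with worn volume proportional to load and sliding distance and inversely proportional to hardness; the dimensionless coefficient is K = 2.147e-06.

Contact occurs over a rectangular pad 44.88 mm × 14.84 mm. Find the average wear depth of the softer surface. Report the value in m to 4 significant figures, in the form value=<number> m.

value=5.642e-08 m

Each operation holds full float precision; intermediate values appear rounded — rounded just once, at 4 significant figures.
Sliding speed v = 14.21 mm/s = 0.01421 m/s. Sliding distance L = v·t = 0.01421 m/s × 1337 s = 19.00 m.
Hardness H = 2160 MPa = 2.160e+09 Pa.
Pad sides 44.88 mm × 14.84 mm = 0.04488 m × 0.01484 m. Contact area A = 0.04488 m × 0.01484 m = 6.660e-04 m².
Working in SI base units: W = 1990 N, H = 2.160e+09 Pa, K = 2.147e-06.
Archard relation: V = K·W·L/H = 2.147e-06 · 1990 · 19.00 / 2.160e+09 = 3.758e-11 m³.
Mean depth h = V/A = 3.758e-11 / 6.660e-04 = 5.642e-08 m.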